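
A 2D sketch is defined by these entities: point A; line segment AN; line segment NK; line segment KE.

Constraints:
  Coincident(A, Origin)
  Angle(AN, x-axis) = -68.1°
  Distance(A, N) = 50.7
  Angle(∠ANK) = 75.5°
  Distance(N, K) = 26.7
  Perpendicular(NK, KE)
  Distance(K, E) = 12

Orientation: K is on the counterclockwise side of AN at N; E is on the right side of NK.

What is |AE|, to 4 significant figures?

62.67

A is at the origin; AN runs at -68.1° with length 50.7, so N = 50.7·(cos -68.1°, sin -68.1°) = (18.91, -47.04). ∠ANK = 75.5°, so NK runs at -68.1° + (180° − 75.5°) = 36.40° from the x-axis; with |NK| = 26.7, K = N + 26.7·(cos 36.40°, sin 36.40°) = (40.40, -31.20). NK ⟂ KE; with |KE| = 12.0 on the right of NK, E = K + 12.0·(0.5934, -0.8049) = (47.52, -40.86). Then |AE| = |E − A| = 62.67.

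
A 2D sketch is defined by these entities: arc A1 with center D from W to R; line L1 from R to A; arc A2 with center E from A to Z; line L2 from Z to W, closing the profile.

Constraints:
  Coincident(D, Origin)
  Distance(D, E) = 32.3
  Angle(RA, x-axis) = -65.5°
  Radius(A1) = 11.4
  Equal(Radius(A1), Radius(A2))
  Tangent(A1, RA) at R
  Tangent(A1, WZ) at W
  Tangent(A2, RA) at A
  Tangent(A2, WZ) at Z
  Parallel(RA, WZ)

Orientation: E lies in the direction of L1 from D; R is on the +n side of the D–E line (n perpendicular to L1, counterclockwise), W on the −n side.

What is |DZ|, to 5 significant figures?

34.253

The slot axis is L1's direction at -65.5°, so u = (cos -65.5°, sin -65.5°) = (0.41469, -0.90996) and n = (−sin -65.5°, cos -65.5°) = (0.90996, 0.41469). D is at the origin and E lies 32.3 along u from D, so E = 32.3·u = (13.395, -29.392). Tangency of A1 to both parallel lines with radius 11.4 puts R and W at D ± 11.4·n: R = (10.374, 4.7275), W = (-10.374, -4.7275). Equal radii place A and Z the same way about E: A = E + 11.4·n = (23.768, -24.664), Z = E − 11.4·n = (3.0210, -34.119). Then |DZ| = |Z − D| = 34.253.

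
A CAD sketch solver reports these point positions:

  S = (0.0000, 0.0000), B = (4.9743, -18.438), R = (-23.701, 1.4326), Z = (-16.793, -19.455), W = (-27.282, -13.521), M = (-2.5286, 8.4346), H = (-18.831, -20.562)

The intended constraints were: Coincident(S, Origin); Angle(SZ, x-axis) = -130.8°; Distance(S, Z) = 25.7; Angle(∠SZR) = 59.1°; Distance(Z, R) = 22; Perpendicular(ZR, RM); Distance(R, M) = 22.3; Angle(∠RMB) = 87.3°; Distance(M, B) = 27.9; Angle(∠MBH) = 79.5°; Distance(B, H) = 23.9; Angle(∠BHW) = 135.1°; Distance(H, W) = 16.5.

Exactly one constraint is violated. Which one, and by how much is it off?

Distance(H, W) = 16.5 — off by 5.50.

S = (0.00, 0.00) ✓; SZ at -130.8° ✓; |SZ| = 25.70 ✓; ∠SZR = 59.10° ✓; |ZR| = 22.00 ✓; ∠(ZR, RM) = 90.00° ✓; |RM| = 22.30 ✓; ∠RMB = 87.30° ✓; |MB| = 27.90 ✓; ∠MBH = 79.50° ✓; |BH| = 23.90 ✓; ∠BHW = 135.1° ✓; |HW| = 11.00 ✗.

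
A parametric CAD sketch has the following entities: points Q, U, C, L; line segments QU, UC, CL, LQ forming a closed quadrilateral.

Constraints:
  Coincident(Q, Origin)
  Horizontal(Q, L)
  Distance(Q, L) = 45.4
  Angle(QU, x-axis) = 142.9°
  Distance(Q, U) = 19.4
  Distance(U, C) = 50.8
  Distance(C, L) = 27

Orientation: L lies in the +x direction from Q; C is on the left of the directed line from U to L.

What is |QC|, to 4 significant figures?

41.60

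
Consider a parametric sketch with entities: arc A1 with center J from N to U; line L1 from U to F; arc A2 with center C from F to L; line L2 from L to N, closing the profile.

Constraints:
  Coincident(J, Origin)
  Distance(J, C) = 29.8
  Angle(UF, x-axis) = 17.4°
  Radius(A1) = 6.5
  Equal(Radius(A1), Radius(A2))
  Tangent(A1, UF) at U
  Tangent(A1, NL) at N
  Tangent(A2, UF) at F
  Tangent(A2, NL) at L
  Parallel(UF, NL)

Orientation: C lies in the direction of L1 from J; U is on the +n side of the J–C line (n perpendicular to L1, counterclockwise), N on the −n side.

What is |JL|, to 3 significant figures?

30.5

The slot axis is L1's direction at 17.4°, so u = (cos 17.4°, sin 17.4°) = (0.954, 0.299) and n = (−sin 17.4°, cos 17.4°) = (-0.299, 0.954). J is at the origin and C lies 29.8 along u from J, so C = 29.8·u = (28.4, 8.91). Tangency of A1 to both parallel lines with radius 6.5 puts U and N at J ± 6.5·n: U = (-1.94, 6.20), N = (1.94, -6.20). Equal radii place F and L the same way about C: F = C + 6.5·n = (26.5, 15.1), L = C − 6.5·n = (30.4, 2.71). Then |JL| = |L − J| = 30.5.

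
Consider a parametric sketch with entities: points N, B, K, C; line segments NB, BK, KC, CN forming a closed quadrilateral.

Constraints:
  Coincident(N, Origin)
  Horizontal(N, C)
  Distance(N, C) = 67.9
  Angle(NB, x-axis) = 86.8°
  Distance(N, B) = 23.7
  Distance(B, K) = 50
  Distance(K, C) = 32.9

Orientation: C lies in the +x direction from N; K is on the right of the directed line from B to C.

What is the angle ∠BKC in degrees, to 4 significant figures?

115.4°

N is at the origin; N and C share the same y with |NC| = 67.9 and C in +x, so C = (67.9, 0). NB runs at 86.8° with |NB| = 23.7, so B = (1.323, 23.66). K is determined by |BK| = 50.0 and |KC| = 32.9 together: it lies at the intersection of circle(B, 50.0) and circle(C, 32.9). With |BC| = 70.66, the foot of the radical line on BC is 45.36 from B and the perpendicular offset is √(50.0² − 45.36²) = 21.03. Taking the right-of-BC solution: K = (37.02, -11.35).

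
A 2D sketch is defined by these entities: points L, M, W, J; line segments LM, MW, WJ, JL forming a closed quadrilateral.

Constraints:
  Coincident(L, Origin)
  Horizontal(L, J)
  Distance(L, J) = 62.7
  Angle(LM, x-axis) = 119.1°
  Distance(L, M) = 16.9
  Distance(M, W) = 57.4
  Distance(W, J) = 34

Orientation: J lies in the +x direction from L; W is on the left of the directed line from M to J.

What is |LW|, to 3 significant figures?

55.9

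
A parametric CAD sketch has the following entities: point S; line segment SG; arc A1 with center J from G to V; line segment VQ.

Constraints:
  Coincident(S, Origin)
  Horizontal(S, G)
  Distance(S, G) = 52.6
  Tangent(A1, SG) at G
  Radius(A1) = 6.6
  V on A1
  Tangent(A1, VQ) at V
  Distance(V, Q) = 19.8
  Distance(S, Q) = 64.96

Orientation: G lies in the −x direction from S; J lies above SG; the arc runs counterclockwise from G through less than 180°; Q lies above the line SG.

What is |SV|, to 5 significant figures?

48.530

Checks: |JV| = 6.600 ✓; ∠(JV, VQ) = 90.00° ✓; |VQ| = 19.80 ✓; |SQ| = 64.96 ✓.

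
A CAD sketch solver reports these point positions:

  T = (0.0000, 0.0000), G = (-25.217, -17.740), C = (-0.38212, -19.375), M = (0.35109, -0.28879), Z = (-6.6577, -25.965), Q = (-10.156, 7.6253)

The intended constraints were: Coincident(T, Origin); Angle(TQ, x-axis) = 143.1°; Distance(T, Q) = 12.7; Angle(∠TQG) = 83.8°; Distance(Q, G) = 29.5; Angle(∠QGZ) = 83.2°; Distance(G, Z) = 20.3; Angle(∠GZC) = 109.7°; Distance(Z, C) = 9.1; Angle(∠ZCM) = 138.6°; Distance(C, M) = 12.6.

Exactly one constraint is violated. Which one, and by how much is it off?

Distance(C, M) = 12.6 — off by 6.50.

T = (0.00, 0.00) ✓; TQ at 143.1° ✓; |TQ| = 12.70 ✓; ∠TQG = 83.80° ✓; |QG| = 29.50 ✓; ∠QGZ = 83.20° ✓; |GZ| = 20.30 ✓; ∠GZC = 109.7° ✓; |ZC| = 9.100 ✓; ∠ZCM = 138.6° ✓; |CM| = 19.10 ✗.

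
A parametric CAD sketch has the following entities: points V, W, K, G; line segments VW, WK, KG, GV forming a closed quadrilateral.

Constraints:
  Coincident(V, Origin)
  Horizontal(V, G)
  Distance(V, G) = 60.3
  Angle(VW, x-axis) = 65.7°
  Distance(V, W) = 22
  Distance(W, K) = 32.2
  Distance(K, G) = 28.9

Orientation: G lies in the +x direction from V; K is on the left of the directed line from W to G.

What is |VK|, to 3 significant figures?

46.6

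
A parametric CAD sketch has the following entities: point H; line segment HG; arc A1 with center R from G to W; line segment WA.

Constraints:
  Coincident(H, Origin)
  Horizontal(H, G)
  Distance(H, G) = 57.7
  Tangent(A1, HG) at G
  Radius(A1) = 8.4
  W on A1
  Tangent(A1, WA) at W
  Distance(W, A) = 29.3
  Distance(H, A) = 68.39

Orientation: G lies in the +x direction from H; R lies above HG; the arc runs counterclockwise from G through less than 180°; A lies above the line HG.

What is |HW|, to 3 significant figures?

66.6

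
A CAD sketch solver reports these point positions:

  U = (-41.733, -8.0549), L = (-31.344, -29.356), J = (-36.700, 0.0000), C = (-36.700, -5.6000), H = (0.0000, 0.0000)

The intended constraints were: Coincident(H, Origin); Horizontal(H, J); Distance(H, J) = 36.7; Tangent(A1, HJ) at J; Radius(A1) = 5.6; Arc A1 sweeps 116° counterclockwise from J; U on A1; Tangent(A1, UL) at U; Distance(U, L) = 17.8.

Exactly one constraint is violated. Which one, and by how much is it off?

Distance(U, L) = 17.8 — off by 5.90.

H = (0.00, 0.00) ✓; H.y = 0.00, J.y = 0.00 ✓; |HJ| = 36.70 ✓; ∠(CJ, JH) = 90.00° ✓; |CJ| = 5.600 ✓; bearing(C→U) − bearing(C→J) = 116.0° ✓; |CU| = 5.600 ✓; ∠(CU, UL) = 90.00° ✓; |UL| = 23.70 ✗.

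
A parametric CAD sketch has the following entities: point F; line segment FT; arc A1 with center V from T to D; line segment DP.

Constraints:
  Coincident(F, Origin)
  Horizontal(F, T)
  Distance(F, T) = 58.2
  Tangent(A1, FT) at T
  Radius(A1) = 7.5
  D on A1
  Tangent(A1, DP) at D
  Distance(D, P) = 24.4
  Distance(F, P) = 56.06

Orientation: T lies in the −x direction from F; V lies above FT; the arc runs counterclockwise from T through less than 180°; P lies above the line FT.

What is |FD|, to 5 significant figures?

51.184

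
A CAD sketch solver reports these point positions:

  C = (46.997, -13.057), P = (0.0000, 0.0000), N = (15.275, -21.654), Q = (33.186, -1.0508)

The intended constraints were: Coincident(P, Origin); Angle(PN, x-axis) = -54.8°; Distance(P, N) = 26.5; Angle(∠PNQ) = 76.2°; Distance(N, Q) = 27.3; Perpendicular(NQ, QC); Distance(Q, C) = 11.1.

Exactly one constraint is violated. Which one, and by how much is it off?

Distance(Q, C) = 11.1 — off by 7.20.

P = (0.00, 0.00) ✓; PN at -54.80° ✓; |PN| = 26.50 ✓; ∠PNQ = 76.20° ✓; |NQ| = 27.30 ✓; ∠(NQ, QC) = 90.00° ✓; |QC| = 18.30 ✗.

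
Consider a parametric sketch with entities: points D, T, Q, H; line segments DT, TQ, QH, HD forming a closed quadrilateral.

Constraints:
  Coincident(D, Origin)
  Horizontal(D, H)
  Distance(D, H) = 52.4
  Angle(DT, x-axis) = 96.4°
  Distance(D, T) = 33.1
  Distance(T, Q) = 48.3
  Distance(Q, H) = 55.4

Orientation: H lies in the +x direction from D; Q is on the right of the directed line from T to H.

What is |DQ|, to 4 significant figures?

15.35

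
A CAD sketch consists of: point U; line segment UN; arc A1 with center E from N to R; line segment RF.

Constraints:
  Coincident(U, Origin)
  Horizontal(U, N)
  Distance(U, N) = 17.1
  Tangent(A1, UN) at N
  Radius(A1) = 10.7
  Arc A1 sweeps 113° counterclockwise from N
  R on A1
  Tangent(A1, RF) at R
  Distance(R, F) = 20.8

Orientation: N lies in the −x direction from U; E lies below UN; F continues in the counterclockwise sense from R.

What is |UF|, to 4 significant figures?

38.89

U is at the origin; UN is horizontal with |UN| = 17.1 and N on the −x side, so N = (-17.10, 0.000). A1 meets UN tangentially, so EN is at right angles to UN, so E = N + (0, -10.7) = (-17.10, -10.70). On A1, N sits at bearing 90° from E; a 113° counterclockwise sweep puts R at bearing 203°, so R = E + 10.7·(cos 203°, sin 203°) = (-26.95, -14.88). A1 meets RF tangentially, so ER is at right angles to RF, so RF runs along (−sin 203°, cos 203°); with |RF| = 20.8, F = (-18.82, -34.03). Then |UF| = |F − U| = 38.89.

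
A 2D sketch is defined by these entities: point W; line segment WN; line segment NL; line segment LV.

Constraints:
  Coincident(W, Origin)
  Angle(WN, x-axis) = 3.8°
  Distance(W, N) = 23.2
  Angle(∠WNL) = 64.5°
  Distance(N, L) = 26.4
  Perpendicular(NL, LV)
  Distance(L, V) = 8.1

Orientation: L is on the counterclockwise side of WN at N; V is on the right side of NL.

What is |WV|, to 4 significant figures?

33.36

∠WNL = 64.5°, so NL runs at 3.8° + (180° − 64.5°) = 119.3° from the x-axis; with |NL| = 26.4, L = N + 26.4·(cos 119.3°, sin 119.3°) = (10.23, 24.56). NL ⟂ LV; with |LV| = 8.1 on the right of NL, V = L + 8.1·(0.8721, 0.4894) = (17.29, 28.52). Then |WV| = |V − W| = 33.36.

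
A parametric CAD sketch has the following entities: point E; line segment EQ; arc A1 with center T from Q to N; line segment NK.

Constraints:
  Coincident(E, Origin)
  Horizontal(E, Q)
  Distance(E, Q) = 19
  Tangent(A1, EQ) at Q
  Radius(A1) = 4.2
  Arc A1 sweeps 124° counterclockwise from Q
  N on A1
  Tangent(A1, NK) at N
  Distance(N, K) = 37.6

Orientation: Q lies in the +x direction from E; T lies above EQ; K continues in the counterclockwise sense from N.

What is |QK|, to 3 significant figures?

41.6

E is at the origin; EQ is horizontal with |EQ| = 19.0 and Q on the +x side, so Q = (19.0, 0.00). A1 meets EQ tangentially, so TQ is at right angles to EQ, so T = Q + (0, 4.2) = (19.0, 4.20). On A1, Q sits at bearing -90° from T; a 124° counterclockwise sweep puts N at bearing 34°, so N = T + 4.2·(cos 34°, sin 34°) = (22.5, 6.55). The tangent condition forces TN to be normal to NK, so NK runs along (−sin 34°, cos 34°); with |NK| = 37.6, K = (1.46, 37.7). Then |QK| = |K − Q| = 41.6.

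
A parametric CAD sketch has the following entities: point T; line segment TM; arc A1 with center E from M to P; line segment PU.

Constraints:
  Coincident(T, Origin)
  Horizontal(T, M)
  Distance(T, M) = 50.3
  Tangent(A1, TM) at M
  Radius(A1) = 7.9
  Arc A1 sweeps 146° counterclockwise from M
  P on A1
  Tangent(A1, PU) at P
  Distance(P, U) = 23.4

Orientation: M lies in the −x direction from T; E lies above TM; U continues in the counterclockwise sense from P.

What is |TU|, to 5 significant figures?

70.851

On A1, M sits at bearing -90° from E; a 146° counterclockwise sweep puts P at bearing 56°, so P = E + 7.9·(cos 56°, sin 56°) = (-45.882, 14.449). Since A1 is tangent to PU there, EP ⟂ PU, so PU runs along (−sin 56°, cos 56°); with |PU| = 23.4, U = (-65.282, 27.535). Then |TU| = |U − T| = 70.851.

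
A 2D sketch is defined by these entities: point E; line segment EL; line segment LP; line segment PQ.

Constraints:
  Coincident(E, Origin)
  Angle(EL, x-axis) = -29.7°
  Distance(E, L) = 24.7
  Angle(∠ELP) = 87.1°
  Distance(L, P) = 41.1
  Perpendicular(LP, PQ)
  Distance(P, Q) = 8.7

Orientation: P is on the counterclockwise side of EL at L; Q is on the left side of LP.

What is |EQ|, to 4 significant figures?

42.93

E is at the origin; EL runs at -29.7° with length 24.7, so L = 24.7·(cos -29.7°, sin -29.7°) = (21.46, -12.24). ∠ELP = 87.1°, so LP runs at -29.7° + (180° − 87.1°) = 63.20° from the x-axis; with |LP| = 41.1, P = L + 41.1·(cos 63.20°, sin 63.20°) = (39.99, 24.45). The perpendicularity gives PQ at right angles to LP; with |PQ| = 8.7 on the left of LP, Q = P + 8.7·(-0.8926, 0.4509) = (32.22, 28.37). Then |EQ| = |Q − E| = 42.93.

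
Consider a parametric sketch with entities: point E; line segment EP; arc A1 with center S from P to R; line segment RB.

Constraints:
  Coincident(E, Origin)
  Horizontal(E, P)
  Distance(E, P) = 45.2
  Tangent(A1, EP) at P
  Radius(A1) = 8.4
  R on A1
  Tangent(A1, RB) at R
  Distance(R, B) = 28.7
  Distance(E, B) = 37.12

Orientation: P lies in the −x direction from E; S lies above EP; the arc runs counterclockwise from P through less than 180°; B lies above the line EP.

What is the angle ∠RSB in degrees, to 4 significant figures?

73.69°

Checks: |SP| = 8.400 ✓; |SR| = 8.400 ✓; ∠(SR, RB) = 90.00° ✓; |RB| = 28.70 ✓; |EB| = 37.12 ✓.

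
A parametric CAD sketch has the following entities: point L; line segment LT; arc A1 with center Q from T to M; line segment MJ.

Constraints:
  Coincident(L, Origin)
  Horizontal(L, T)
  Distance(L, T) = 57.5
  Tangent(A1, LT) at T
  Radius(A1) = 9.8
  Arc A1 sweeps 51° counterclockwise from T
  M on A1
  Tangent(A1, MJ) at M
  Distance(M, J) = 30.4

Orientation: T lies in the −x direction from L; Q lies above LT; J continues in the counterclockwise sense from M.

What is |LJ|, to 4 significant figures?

41.09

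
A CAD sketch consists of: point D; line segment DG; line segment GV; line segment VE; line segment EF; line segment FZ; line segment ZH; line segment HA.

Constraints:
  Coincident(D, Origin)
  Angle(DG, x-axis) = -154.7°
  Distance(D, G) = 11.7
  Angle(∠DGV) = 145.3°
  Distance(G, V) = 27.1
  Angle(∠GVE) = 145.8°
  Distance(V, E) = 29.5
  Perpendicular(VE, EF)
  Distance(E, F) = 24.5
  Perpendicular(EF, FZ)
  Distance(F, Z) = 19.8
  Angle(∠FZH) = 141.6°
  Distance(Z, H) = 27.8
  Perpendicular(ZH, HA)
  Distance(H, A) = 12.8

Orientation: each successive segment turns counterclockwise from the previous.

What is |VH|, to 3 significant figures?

14.1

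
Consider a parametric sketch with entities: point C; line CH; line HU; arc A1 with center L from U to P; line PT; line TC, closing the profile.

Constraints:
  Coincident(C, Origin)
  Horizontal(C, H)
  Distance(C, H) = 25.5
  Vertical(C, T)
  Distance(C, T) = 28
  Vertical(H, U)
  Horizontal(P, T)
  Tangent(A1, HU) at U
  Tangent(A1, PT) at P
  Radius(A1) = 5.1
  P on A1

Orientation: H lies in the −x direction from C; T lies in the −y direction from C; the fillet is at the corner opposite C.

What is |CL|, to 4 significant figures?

30.67

C is at the origin; CH is horizontal with |CH| = 25.5 and H on the −x side, so H = (-25.50, 0.000). C and T share the same x with |CT| = 28.0 and T on the −y side, so T = (0.000, -28.00). The virtual corner opposite C is at (-25.50, -28.00). A1 meets HU tangentially, so LU is at right angles to HU and A1 meets PT tangentially, so LP is at right angles to PT, with radius 5.1, so the center L sits 5.1 in from both sides at L = (-20.40, -22.90). Then |CL| = |L − C| = 30.67.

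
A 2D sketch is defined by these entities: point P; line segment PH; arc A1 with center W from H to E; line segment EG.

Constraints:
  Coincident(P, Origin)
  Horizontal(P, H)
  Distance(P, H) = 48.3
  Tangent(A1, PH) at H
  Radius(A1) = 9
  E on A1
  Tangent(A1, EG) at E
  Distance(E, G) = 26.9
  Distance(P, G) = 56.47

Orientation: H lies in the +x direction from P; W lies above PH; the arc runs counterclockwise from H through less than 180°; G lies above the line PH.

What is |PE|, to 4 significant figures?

57.71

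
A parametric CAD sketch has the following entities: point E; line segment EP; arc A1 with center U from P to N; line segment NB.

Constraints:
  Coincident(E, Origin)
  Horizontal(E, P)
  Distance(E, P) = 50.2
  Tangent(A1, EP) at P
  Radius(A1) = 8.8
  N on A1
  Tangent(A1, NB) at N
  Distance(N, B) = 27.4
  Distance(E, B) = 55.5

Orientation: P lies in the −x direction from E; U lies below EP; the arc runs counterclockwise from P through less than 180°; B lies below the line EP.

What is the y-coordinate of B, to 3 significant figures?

-36.4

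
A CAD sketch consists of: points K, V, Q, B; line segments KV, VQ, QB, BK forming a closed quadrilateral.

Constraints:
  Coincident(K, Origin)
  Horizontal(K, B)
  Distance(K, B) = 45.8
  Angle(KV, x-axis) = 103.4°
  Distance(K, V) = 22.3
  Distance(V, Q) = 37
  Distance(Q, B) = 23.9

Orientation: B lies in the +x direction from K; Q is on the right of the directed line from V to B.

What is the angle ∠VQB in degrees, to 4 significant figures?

129.6°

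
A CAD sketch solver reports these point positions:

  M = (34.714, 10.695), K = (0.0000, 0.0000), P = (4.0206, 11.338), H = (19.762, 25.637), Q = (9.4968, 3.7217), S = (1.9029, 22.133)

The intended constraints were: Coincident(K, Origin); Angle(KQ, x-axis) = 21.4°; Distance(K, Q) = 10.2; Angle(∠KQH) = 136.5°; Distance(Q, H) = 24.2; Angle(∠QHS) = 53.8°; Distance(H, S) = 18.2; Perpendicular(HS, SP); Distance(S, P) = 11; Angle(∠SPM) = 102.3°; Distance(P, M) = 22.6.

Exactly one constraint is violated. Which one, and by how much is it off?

Distance(P, M) = 22.6 — off by 8.10.

K = (0.00, 0.00) ✓; KQ at 21.40° ✓; |KQ| = 10.20 ✓; ∠KQH = 136.5° ✓; |QH| = 24.20 ✓; ∠QHS = 53.80° ✓; |HS| = 18.20 ✓; ∠(HS, SP) = 90.00° ✓; |SP| = 11.00 ✓; ∠SPM = 102.3° ✓; |PM| = 30.70 ✗.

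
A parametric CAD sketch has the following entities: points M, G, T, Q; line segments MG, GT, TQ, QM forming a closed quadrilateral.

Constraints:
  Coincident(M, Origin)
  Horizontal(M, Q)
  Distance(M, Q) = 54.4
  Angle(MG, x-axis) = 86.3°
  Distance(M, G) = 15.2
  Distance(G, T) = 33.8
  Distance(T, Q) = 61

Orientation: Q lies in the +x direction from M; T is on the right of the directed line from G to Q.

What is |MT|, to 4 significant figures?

18.68

M is at the origin; M and Q share the same y with |MQ| = 54.4 and Q in +x, so Q = (54.4, 0). MG runs at 86.3° with |MG| = 15.2, so G = (0.9809, 15.17). T is determined by |GT| = 33.8 and |TQ| = 61.0 together: it lies at the intersection of circle(G, 33.8) and circle(Q, 61.0). With |GQ| = 55.53, the foot of the radical line on GQ is 4.548 from G and the perpendicular offset is √(33.8² − 4.548²) = 33.49. Taking the right-of-GQ solution: T = (-3.793, -18.29).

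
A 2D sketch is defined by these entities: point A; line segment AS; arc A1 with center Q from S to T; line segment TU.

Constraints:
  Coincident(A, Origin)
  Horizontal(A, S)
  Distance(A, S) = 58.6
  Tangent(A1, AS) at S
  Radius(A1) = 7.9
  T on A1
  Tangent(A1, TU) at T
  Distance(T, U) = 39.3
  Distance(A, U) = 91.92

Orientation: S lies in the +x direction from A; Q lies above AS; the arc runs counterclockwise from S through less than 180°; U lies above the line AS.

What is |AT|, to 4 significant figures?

65.86

Checks: ∠(QS, SA) = 90.00° ✓; |QT| = 7.900 ✓; ∠(QT, TU) = 90.00° ✓; |TU| = 39.30 ✓; |AU| = 91.92 ✓.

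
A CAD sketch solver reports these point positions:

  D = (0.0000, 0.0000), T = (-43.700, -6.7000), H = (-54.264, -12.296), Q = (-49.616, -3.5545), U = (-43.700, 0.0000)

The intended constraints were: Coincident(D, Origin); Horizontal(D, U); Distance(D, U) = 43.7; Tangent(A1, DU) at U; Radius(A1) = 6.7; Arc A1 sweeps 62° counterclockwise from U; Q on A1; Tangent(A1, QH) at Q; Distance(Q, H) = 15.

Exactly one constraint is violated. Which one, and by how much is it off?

Distance(Q, H) = 15 — off by 5.10.

D = (0.00, 0.00) ✓; D.y = 0.00, U.y = 0.00 ✓; |DU| = 43.70 ✓; ∠(TU, UD) = 90.00° ✓; |TU| = 6.700 ✓; bearing(T→Q) − bearing(T→U) = 62.00° ✓; |TQ| = 6.700 ✓; ∠(TQ, QH) = 90.00° ✓; |QH| = 9.900 ✗.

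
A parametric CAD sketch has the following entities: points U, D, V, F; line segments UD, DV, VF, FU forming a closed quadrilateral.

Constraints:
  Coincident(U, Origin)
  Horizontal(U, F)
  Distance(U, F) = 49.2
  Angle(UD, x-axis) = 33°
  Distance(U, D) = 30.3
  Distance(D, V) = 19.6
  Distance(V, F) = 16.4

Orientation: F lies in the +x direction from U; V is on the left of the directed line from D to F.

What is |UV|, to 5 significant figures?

47.712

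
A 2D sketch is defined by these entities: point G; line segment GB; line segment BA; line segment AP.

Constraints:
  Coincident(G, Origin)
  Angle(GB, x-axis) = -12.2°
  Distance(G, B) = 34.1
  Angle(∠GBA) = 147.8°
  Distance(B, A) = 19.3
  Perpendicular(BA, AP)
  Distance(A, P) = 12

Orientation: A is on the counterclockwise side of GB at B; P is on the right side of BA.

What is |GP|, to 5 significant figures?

56.826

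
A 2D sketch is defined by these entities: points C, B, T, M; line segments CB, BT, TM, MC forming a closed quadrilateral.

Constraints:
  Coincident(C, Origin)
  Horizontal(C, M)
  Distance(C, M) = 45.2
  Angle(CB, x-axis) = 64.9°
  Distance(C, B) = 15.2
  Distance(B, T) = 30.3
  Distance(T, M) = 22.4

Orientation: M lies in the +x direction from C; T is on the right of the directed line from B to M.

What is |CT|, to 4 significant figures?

27.11

C is at the origin; C and M share the same y with |CM| = 45.2 and M in +x, so M = (45.2, 0). CB runs at 64.9° with |CB| = 15.2, so B = (6.448, 13.76). T is determined by |BT| = 30.3 and |TM| = 22.4 together: it lies at the intersection of circle(B, 30.3) and circle(M, 22.4). With |BM| = 41.12, the foot of the radical line on BM is 25.62 from B and the perpendicular offset is √(30.3² − 25.62²) = 16.17. Taking the right-of-BM solution: T = (25.18, -10.05).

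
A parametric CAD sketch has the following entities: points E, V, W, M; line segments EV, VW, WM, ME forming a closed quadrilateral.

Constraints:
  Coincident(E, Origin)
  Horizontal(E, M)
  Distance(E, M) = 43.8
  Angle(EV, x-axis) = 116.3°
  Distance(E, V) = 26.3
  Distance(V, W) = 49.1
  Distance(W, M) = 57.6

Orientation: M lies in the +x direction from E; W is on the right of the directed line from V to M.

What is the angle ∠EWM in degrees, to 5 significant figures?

46.552°

E is at the origin; E and M share the same y with |EM| = 43.8 and M in +x, so M = (43.8, 0). EV runs at 116.3° with |EV| = 26.3, so V = (-11.653, 23.578). W is determined by |VW| = 49.1 and |WM| = 57.6 together: it lies at the intersection of circle(V, 49.1) and circle(M, 57.6). With |VM| = 60.257, the foot of the radical line on VM is 22.603 from V and the perpendicular offset is √(49.1² − 22.603²) = 43.588. Taking the right-of-VM solution: W = (-7.9073, -25.379).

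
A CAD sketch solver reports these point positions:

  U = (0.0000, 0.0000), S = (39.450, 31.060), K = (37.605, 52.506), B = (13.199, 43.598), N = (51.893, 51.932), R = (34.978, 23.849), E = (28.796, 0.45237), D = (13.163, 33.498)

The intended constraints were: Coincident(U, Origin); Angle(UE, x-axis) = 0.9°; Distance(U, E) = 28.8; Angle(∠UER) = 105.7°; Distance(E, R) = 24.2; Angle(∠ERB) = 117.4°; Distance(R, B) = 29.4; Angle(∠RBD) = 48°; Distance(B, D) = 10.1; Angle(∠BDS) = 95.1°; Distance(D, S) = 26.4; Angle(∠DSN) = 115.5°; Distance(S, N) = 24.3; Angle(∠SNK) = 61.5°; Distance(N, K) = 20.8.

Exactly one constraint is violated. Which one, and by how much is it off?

Distance(N, K) = 20.8 — off by 6.50.

U = (0.00, 0.00) ✓; UE at 0.9000° ✓; |UE| = 28.80 ✓; ∠UER = 105.7° ✓; |ER| = 24.20 ✓; ∠ERB = 117.4° ✓; |RB| = 29.40 ✓; ∠RBD = 48.00° ✓; |BD| = 10.10 ✓; ∠BDS = 95.09° ✓; |DS| = 26.40 ✓; ∠DSN = 115.5° ✓; |SN| = 24.30 ✓; ∠SNK = 61.50° ✓; |NK| = 14.30 ✗.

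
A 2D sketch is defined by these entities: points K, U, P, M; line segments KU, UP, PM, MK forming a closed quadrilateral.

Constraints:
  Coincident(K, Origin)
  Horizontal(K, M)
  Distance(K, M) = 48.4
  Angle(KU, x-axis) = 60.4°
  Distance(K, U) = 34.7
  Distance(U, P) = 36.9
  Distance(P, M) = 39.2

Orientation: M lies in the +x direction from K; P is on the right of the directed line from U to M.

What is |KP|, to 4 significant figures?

11.35

K is at the origin; K and M share the same y with |KM| = 48.4 and M in +x, so M = (48.4, 0). KU runs at 60.4° with |KU| = 34.7, so U = (17.14, 30.17). P is determined by |UP| = 36.9 and |PM| = 39.2 together: it lies at the intersection of circle(U, 36.9) and circle(M, 39.2). With |UM| = 43.45, the foot of the radical line on UM is 19.71 from U and the perpendicular offset is √(36.9² − 19.71²) = 31.20. Taking the right-of-UM solution: P = (9.656, -5.962).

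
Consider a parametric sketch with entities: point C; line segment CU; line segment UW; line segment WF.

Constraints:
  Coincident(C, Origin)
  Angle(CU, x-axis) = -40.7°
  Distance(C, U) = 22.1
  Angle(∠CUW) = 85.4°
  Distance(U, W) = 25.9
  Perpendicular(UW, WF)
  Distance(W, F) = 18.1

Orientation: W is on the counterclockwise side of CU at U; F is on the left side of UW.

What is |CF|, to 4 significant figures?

24.45

∠CUW = 85.4°, so UW runs at -40.7° + (180° − 85.4°) = 53.90° from the x-axis; with |UW| = 25.9, W = U + 25.9·(cos 53.90°, sin 53.90°) = (32.01, 6.516). UW ⟂ WF; with |WF| = 18.1 on the left of UW, F = W + 18.1·(-0.8080, 0.5892) = (17.39, 17.18). Then |CF| = |F − C| = 24.45.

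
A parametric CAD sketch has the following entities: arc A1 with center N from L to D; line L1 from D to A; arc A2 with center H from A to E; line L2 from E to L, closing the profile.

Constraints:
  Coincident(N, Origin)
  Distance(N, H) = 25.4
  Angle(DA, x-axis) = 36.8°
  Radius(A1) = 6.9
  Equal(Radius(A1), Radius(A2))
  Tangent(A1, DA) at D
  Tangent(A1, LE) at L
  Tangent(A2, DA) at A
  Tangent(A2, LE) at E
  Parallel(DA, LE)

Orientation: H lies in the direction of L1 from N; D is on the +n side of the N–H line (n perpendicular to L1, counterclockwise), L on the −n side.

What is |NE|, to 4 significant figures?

26.32

The slot axis is L1's direction at 36.8°, so u = (cos 36.8°, sin 36.8°) = (0.8007, 0.5990) and n = (−sin 36.8°, cos 36.8°) = (-0.5990, 0.8007). N is at the origin and H lies 25.4 along u from N, so H = 25.4·u = (20.34, 15.22). Tangency of A1 to both parallel lines with radius 6.9 puts D and L at N ± 6.9·n: D = (-4.133, 5.525), L = (4.133, -5.525). Equal radii place A and E the same way about H: A = H + 6.9·n = (16.21, 20.74), E = H − 6.9·n = (24.47, 9.690). Then |NE| = |E − N| = 26.32.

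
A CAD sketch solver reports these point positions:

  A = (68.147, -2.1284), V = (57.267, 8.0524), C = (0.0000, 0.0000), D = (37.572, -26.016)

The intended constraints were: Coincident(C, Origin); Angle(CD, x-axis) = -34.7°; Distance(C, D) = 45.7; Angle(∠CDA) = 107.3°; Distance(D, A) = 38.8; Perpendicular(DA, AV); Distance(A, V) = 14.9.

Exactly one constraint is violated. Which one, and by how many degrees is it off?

Perpendicular(DA, AV) — off by 8.90°.

C = (0.00, 0.00) ✓; CD at -34.70° ✓; |CD| = 45.70 ✓; ∠CDA = 107.3° ✓; |DA| = 38.80 ✓; ∠(DA, AV) = 98.90° ✗; |AV| = 14.90 ✓.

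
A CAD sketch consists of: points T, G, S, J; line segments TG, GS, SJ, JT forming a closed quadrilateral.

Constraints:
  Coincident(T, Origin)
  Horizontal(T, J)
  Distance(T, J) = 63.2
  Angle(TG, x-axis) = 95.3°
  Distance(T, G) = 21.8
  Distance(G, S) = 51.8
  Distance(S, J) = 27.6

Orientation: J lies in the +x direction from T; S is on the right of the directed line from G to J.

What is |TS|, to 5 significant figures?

39.601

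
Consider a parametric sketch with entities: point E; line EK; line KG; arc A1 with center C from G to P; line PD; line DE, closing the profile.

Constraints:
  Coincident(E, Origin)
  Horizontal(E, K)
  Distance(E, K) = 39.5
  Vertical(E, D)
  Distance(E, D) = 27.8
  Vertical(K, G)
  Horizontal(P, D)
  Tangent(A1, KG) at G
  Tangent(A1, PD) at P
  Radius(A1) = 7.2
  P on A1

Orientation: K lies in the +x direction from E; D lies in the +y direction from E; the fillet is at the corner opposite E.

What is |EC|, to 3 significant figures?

38.3

E is at the origin; EK is horizontal with |EK| = 39.5 and K on the +x side, so K = (39.5, 0.00). ED is vertical with |ED| = 27.8 and D on the +y side, so D = (0.00, 27.8). The virtual corner opposite E is at (39.5, 27.8). A1 meets KG tangentially, so CG is at right angles to KG and the tangent condition forces CP to be normal to PD, with radius 7.2, so the center C sits 7.2 in from both sides at C = (32.3, 20.6). Then |EC| = |C − E| = 38.3.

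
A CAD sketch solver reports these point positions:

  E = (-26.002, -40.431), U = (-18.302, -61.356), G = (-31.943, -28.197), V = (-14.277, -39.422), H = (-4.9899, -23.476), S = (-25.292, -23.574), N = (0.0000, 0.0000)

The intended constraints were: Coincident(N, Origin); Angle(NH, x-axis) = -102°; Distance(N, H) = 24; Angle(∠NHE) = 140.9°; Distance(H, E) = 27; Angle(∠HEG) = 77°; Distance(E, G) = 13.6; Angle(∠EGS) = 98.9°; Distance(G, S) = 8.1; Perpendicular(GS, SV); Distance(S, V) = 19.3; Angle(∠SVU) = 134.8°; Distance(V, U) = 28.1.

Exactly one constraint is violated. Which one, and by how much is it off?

Distance(V, U) = 28.1 — off by 5.80.

N = (0.00, 0.00) ✓; NH at -102.0° ✓; |NH| = 24.00 ✓; ∠NHE = 140.9° ✓; |HE| = 27.00 ✓; ∠HEG = 77.00° ✓; |EG| = 13.60 ✓; ∠EGS = 98.90° ✓; |GS| = 8.100 ✓; ∠(GS, SV) = 90.00° ✓; |SV| = 19.30 ✓; ∠SVU = 134.8° ✓; |VU| = 22.30 ✗.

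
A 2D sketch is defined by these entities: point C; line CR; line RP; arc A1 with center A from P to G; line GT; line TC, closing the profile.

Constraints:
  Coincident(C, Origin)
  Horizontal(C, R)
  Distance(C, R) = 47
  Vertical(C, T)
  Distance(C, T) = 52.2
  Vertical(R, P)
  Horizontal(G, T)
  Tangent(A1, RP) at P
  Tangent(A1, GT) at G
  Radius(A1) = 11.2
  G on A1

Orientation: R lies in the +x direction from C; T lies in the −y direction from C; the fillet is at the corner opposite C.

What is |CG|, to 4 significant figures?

63.30

C is at the origin; C and R share the same y with |CR| = 47.0 and R on the +x side, so R = (47.00, 0.000). C and T share the same x with |CT| = 52.2 and T on the −y side, so T = (0.000, -52.20). The virtual corner opposite C is at (47.00, -52.20). A1 meets RP tangentially, so AP is at right angles to RP and A1 meets GT tangentially, so AG is at right angles to GT, with radius 11.2, so the center A sits 11.2 in from both sides at A = (35.80, -41.00). That places the tangent points at P = (47.00, -41.00) on RP and G = (35.80, -52.20) on GT. Then |CG| = |G − C| = 63.30.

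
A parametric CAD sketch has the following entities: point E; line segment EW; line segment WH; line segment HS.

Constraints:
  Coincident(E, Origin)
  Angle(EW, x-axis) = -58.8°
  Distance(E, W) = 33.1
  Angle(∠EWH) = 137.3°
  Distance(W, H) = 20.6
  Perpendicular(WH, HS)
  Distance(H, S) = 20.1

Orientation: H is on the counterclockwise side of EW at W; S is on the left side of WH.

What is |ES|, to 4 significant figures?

44.99

E is at the origin; EW runs at -58.8° with length 33.1, so W = 33.1·(cos -58.8°, sin -58.8°) = (17.15, -28.31). ∠EWH = 137.3°, so WH runs at -58.8° + (180° − 137.3°) = -16.10° from the x-axis; with |WH| = 20.6, H = W + 20.6·(cos -16.10°, sin -16.10°) = (36.94, -34.03). The perpendicularity gives HS at right angles to WH; with |HS| = 20.1 on the left of WH, S = H + 20.1·(0.2773, 0.9608) = (42.51, -14.71). Then |ES| = |S − E| = 44.99.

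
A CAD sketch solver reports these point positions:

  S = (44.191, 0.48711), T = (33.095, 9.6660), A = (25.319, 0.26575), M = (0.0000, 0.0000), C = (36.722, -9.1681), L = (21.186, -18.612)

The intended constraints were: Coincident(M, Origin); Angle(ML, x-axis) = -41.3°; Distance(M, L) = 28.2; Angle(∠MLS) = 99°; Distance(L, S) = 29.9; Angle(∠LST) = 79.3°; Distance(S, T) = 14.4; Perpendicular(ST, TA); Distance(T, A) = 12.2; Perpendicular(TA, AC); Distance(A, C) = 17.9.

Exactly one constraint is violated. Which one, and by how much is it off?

Distance(A, C) = 17.9 — off by 3.10.

M = (0.00, 0.00) ✓; ML at -41.30° ✓; |ML| = 28.20 ✓; ∠MLS = 99.00° ✓; |LS| = 29.90 ✓; ∠LST = 79.30° ✓; |ST| = 14.40 ✓; ∠(ST, TA) = 90.00° ✓; |TA| = 12.20 ✓; ∠(TA, AC) = 90.00° ✓; |AC| = 14.80 ✗.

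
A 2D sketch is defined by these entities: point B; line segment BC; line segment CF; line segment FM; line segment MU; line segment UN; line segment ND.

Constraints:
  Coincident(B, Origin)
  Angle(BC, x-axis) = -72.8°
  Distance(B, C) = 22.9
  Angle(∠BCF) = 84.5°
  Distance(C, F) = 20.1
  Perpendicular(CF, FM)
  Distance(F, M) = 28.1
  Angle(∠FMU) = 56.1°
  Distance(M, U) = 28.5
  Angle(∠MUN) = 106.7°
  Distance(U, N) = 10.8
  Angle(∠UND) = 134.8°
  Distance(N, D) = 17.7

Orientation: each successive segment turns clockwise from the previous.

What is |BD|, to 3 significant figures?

31.9

B is at the origin; BC runs at -72.8° with length 22.9, so C = (6.77, -21.9). ∠BCF = 84.5° gives CF at -168° from the x-axis; with |CF| = 20.1, F = (-12.9, -26.0). The perpendicularity gives FM at right angles to CF, so FM runs at 102°; with |FM| = 28.1, M = (-18.6, 1.56). ∠FMU = 56.1° gives MU at -22.2° from the x-axis; with |MU| = 28.5, U = (7.78, -9.20). ∠MUN = 106.7° gives UN at -95.5° from the x-axis; with |UN| = 10.8, N = (6.74, -20.0). ∠UND = 134.8° gives ND at -141° from the x-axis; with |ND| = 17.7, D = (-6.95, -31.2). Then |BD| = |D − B| = 31.9.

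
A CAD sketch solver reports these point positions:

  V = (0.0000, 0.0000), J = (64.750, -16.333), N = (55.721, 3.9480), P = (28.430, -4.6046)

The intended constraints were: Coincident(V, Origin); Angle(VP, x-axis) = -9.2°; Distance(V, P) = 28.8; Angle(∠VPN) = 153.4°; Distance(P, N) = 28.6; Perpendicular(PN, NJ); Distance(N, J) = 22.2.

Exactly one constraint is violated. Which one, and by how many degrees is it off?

Perpendicular(PN, NJ) — off by 6.60°.

V = (0.00, 0.00) ✓; VP at -9.200° ✓; |VP| = 28.80 ✓; ∠VPN = 153.4° ✓; |PN| = 28.60 ✓; ∠(PN, NJ) = 83.40° ✗; |NJ| = 22.20 ✓.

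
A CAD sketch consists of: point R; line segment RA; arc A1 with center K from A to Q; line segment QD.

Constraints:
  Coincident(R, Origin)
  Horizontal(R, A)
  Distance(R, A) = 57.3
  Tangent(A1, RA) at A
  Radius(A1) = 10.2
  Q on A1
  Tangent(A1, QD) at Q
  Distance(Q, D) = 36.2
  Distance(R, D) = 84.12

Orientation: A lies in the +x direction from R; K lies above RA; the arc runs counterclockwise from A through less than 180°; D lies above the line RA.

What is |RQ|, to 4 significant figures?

68.08

R is at the origin; RA is horizontal with |RA| = 57.3 and A on the +x side, so A = (57.30, 0.000). The tangent condition forces KA to be normal to RA, so K = A + (0, 10.2) = (57.30, 10.20). Since KQ ⟂ QD (tangency), |KD| = √(10.2² + 36.2²) = 37.61 regardless of where Q sits on A1. So D lies on both circle(R, 84.12) and circle(K, 37.61); the above-RA intersection is D = (70.90, 45.26). Q is the foot of the tangent from D: Q = (67.45, 9.228).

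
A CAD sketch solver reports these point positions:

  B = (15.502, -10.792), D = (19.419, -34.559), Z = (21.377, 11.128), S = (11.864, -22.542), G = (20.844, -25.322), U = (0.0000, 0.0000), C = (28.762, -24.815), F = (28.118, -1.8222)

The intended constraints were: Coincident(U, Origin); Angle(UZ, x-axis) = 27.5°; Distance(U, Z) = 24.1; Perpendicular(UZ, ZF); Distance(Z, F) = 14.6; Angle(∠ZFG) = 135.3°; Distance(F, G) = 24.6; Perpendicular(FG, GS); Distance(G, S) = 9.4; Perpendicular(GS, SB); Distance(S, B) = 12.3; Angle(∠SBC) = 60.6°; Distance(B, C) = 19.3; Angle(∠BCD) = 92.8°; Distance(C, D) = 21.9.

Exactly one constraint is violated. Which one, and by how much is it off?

Distance(C, D) = 21.9 — off by 8.40.

U = (0.00, 0.00) ✓; UZ at 27.50° ✓; |UZ| = 24.10 ✓; ∠(UZ, ZF) = 90.00° ✓; |ZF| = 14.60 ✓; ∠ZFG = 135.3° ✓; |FG| = 24.60 ✓; ∠(FG, GS) = 90.00° ✓; |GS| = 9.400 ✓; ∠(GS, SB) = 90.00° ✓; |SB| = 12.30 ✓; ∠SBC = 60.60° ✓; |BC| = 19.30 ✓; ∠BCD = 92.81° ✓; |CD| = 13.50 ✗.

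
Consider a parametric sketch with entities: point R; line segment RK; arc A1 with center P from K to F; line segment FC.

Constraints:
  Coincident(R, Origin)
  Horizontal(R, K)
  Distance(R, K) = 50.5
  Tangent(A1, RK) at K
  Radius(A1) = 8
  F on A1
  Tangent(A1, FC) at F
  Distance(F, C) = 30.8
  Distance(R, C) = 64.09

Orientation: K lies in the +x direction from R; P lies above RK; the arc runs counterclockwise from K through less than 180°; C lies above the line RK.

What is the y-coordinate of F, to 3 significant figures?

10.1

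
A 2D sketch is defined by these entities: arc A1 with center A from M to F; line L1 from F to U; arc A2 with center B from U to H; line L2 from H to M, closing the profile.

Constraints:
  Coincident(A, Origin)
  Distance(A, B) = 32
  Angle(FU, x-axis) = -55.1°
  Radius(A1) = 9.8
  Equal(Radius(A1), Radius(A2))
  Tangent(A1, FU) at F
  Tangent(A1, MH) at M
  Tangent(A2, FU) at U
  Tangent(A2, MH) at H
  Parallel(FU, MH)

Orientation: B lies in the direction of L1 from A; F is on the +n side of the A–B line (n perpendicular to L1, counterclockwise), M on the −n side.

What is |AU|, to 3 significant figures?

33.5

The slot axis is L1's direction at -55.1°, so u = (cos -55.1°, sin -55.1°) = (0.572, -0.820) and n = (−sin -55.1°, cos -55.1°) = (0.820, 0.572). A is at the origin and B lies 32.0 along u from A, so B = 32.0·u = (18.3, -26.2). Tangency of A1 to both parallel lines with radius 9.8 puts F and M at A ± 9.8·n: F = (8.04, 5.61), M = (-8.04, -5.61). Equal radii place U and H the same way about B: U = B + 9.8·n = (26.3, -20.6), H = B − 9.8·n = (10.3, -31.9). Then |AU| = |U − A| = 33.5.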